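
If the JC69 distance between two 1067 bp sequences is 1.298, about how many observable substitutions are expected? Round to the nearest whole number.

658

Invert JC69: p = (3/4)(1 − e^(−4d/3)) = 0.75 × (1 − e^(-1.730667)) = 0.75 × (1 − 0.177166) = 0.617126.
Expected differing sites = pL ≈ 0.617126 × 1067 = 658.473442 ≈ 658.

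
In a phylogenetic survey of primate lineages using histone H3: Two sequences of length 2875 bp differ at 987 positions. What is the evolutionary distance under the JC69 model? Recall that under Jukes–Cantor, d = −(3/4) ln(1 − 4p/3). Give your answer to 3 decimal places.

0.459

p = 987/2875 ≈ 0.343304.
d = −(3/4) ln(1 − 4p/3) = −0.75 ln(1 − 0.457739) = −0.75 ln(0.542261)
  = −0.75 × (-0.612008) = 0.459006 substitutions/site.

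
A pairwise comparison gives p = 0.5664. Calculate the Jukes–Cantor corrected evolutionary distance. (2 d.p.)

d = −(3/4) ln(1 − 4p/3) = −0.75 ln(1 − 0.7552) = −0.75 ln(0.2448)
  = −0.75 × (-1.407314) = 1.055486 substitutions/site.

1.06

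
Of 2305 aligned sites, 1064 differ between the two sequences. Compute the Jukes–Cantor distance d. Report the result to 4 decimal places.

p = 1064/2305 ≈ 0.461605.
d = −(3/4) ln(1 − 4p/3) = −0.75 ln(1 − 0.615473) = −0.75 ln(0.384527)
  = −0.75 × (-0.955741) = 0.716806 substitutions/site.

0.7168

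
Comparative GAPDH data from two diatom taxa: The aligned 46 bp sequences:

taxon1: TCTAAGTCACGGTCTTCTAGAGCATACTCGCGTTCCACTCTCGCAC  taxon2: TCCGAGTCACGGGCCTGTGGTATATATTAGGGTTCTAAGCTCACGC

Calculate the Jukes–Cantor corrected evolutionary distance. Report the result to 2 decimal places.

0.51

The sequences differ at 17 of 46 sites, so p = 17/46 ≈ 0.369565.
d = −(3/4) ln(1 − 4p/3) = −0.75 ln(1 − 0.492753) = −0.75 ln(0.507247)
  = −0.75 × (-0.678757) = 0.509068 substitutions/site.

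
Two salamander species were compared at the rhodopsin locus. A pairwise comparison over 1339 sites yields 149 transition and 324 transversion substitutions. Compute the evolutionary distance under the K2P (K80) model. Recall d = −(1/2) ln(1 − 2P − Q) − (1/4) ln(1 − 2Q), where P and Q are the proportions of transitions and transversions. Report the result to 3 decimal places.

P = 149/1339 ≈ 0.111277 and Q = 324/1339 ≈ 0.241972.
Under the Kimura two-parameter model, d = −½ ln(1 − 2P − Q) − ¼ ln(1 − 2Q).
1 − 2P − Q = 0.535474, giving −½ ln(0.535474) = 0.312301.
1 − 2Q = 0.516056, giving −¼ ln(0.516056) = 0.165385.
d = 0.312301 + 0.165385 = 0.477686.

0.478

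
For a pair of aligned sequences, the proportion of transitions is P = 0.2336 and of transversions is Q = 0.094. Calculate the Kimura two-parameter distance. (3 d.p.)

Under the Kimura two-parameter model, d = −½ ln(1 − 2P − Q) − ¼ ln(1 − 2Q).
1 − 2P − Q = 0.4388, giving −½ ln(0.4388) = 0.411856.
1 − 2Q = 0.812, giving −¼ ln(0.812) = 0.052064.
d = 0.411856 + 0.052064 = 0.463920.

0.464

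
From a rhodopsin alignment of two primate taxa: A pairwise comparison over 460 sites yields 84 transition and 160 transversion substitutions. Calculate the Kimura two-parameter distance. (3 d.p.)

0.922

P = 84/460 ≈ 0.182609 and Q = 160/460 ≈ 0.347826.
Under the Kimura two-parameter model, d = −½ ln(1 − 2P − Q) − ¼ ln(1 − 2Q).
1 − 2P − Q = 0.286956, giving −½ ln(0.286956) = 0.624213.
1 − 2Q = 0.304348, giving −¼ ln(0.304348) = 0.297396.
d = 0.624213 + 0.297396 = 0.921609.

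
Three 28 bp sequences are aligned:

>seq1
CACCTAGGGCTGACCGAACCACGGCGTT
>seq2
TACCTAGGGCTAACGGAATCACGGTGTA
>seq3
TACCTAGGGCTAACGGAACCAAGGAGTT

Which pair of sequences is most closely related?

seq2 and seq3

seq1–seq2: 6/28 differ, p = 0.214, d = 0.252.
seq1–seq3: 5/28 differ, p = 0.179, d = 0.204.
seq2–seq3: 4/28 differ, p = 0.143, d = 0.158.
The smallest distance is between seq2 and seq3.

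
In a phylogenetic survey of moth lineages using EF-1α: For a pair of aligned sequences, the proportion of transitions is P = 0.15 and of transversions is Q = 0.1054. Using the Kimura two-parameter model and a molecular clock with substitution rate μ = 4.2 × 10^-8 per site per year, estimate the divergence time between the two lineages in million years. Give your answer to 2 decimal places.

3.80

Under the Kimura two-parameter model, d = −½ ln(1 − 2P − Q) − ¼ ln(1 − 2Q).
1 − 2P − Q = 0.5946, giving −½ ln(0.5946) = 0.259933.
1 − 2Q = 0.7892, giving −¼ ln(0.7892) = 0.059184.
d = 0.259933 + 0.059184 = 0.319117.
Under a molecular clock d = 2μt, so t = d/(2μ) = 0.319117 / (2 × 4.2 × 10^-8) = 3.80 million years.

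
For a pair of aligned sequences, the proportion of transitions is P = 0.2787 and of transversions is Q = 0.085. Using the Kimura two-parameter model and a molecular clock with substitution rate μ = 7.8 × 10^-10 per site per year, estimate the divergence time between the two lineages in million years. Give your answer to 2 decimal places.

Under the Kimura two-parameter model, d = −½ ln(1 − 2P − Q) − ¼ ln(1 − 2Q).
1 − 2P − Q = 0.3576, giving −½ ln(0.3576) = 0.514170.
1 − 2Q = 0.83, giving −¼ ln(0.83) = 0.046582.
d = 0.514170 + 0.046582 = 0.560752.
Under a molecular clock d = 2μt, so t = d/(2μ) = 0.560752 / (2 × 7.8 × 10^-10) = 359.46 million years.

359.46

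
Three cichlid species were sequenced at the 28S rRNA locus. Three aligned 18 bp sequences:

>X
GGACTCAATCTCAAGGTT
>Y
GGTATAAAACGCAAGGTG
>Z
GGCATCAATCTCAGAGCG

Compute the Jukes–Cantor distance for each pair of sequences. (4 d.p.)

X–Y: 6/18 sites differ → p ≈ 0.333333, d = −0.75 ln(1 − 0.444444) = 0.440839 ≈ 0.4408.
X–Z: 6/18 sites differ → p ≈ 0.333333, d = −0.75 ln(1 − 0.444444) = 0.440839 ≈ 0.4408.
Y–Z: 7/18 sites differ → p ≈ 0.388889, d = −0.75 ln(1 − 0.518519) = 0.548166 ≈ 0.5482.

d(X,Y) = 0.4408, d(X,Z) = 0.4408, d(Y,Z) = 0.5482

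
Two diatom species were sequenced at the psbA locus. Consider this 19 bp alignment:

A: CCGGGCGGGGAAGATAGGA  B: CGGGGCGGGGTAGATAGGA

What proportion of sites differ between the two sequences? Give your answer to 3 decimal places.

The sequences differ at 2 of 19 positions (sites 2, 11).
p = 2/19 = 0.105263… ≈ 0.105 (to 3 d.p.).

0.105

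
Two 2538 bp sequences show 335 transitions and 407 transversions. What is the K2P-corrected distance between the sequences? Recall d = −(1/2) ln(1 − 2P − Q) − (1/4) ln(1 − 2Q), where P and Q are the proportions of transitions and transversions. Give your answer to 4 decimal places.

P = 335/2538 ≈ 0.131994 and Q = 407/2538 ≈ 0.160362.
Under the Kimura two-parameter model, d = −½ ln(1 − 2P − Q) − ¼ ln(1 − 2Q).
1 − 2P − Q = 0.57565, giving −½ ln(0.57565) = 0.276128.
1 − 2Q = 0.679276, giving −¼ ln(0.679276) = 0.096682.
d = 0.276128 + 0.096682 = 0.372810.

0.3728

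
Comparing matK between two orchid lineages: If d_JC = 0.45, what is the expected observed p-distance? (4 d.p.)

p = (3/4)(1 − e^(−4d/3)) = 0.75 × (1 − e^(-0.6)) = 0.75 × (1 − 0.548812) = 0.338391.

0.3384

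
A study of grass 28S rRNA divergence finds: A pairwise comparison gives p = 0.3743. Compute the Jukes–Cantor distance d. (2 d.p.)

0.52

d = −(3/4) ln(1 − 4p/3) = −0.75 ln(1 − 0.499067) = −0.75 ln(0.500933)
  = −0.75 × (-0.691283) = 0.518462 substitutions/site.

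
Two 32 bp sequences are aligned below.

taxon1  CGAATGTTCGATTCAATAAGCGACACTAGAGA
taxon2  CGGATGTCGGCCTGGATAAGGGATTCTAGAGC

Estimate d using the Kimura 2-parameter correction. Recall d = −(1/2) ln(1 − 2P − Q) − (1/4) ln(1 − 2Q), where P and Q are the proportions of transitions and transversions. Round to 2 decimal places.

0.46

Of 32 sites, 5 differences are transitions and 6 are transversions, so P = 5/32 = 0.15625 and Q = 6/32 = 0.1875.
Under the Kimura two-parameter model, d = −½ ln(1 − 2P − Q) − ¼ ln(1 − 2Q).
1 − 2P − Q = 0.5, giving −½ ln(0.5) = 0.346574.
1 − 2Q = 0.625, giving −¼ ln(0.625) = 0.117501.
d = 0.346574 + 0.117501 = 0.464075.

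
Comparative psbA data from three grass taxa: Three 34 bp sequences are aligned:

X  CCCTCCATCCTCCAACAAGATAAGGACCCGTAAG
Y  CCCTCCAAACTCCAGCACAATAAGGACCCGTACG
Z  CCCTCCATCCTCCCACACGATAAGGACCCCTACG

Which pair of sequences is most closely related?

X and Z

X–Y: 6/34 differ, p = 0.176, d = 0.201.
X–Z: 4/34 differ, p = 0.118, d = 0.128.
Y–Z: 6/34 differ, p = 0.176, d = 0.201.
The smallest distance is between X and Z.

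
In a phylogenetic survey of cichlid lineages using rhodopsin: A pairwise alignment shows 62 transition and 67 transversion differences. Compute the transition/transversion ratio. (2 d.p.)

0.93

R = 62/67 = 0.925373… ≈ 0.93 (to 2 d.p.).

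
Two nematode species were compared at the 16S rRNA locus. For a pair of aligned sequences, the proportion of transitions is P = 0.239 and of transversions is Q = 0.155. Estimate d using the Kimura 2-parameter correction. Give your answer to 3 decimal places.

0.594

Under the Kimura two-parameter model, d = −½ ln(1 − 2P − Q) − ¼ ln(1 − 2Q).
1 − 2P − Q = 0.367, giving −½ ln(0.367) = 0.501197.
1 − 2Q = 0.69, giving −¼ ln(0.69) = 0.092766.
d = 0.501197 + 0.092766 = 0.593963.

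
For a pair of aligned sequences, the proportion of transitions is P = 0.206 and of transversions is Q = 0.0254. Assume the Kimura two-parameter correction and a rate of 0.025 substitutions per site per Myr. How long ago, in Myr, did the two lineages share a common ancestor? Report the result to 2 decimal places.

6.01

Under the Kimura two-parameter model, d = −½ ln(1 − 2P − Q) − ¼ ln(1 − 2Q).
1 − 2P − Q = 0.5626, giving −½ ln(0.5626) = 0.287593.
1 − 2Q = 0.9492, giving −¼ ln(0.9492) = 0.013034.
d = 0.287593 + 0.013034 = 0.300627.
Under a molecular clock d = 2μt, so t = d/(2μ) = 0.300627 / (2 × 0.025) = 6.01 Myr.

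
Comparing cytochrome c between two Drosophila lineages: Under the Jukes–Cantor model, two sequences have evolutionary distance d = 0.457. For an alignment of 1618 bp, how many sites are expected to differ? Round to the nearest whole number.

Invert JC69: p = (3/4)(1 − e^(−4d/3)) = 0.75 × (1 − e^(-0.609333)) = 0.75 × (1 − 0.543713) = 0.342215.
Expected differing sites = pL ≈ 0.342215 × 1618 = 553.70387 ≈ 554.

554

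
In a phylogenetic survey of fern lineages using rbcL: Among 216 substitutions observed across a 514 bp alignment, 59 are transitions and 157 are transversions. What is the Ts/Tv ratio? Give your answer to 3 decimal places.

0.376

R = 59/157 = 0.375796… ≈ 0.376 (to 3 d.p.).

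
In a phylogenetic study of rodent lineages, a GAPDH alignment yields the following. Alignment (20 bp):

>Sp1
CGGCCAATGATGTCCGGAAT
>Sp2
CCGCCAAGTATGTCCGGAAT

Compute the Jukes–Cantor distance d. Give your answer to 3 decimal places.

The sequences differ at 3 of 20 sites (2, 8, 9), so p = 3/20 = 0.15.
d = −(3/4) ln(1 − 4p/3) = −0.75 ln(1 − 0.2) = −0.75 ln(0.8)
  = −0.75 × (-0.223144) = 0.167358 substitutions/site.

0.167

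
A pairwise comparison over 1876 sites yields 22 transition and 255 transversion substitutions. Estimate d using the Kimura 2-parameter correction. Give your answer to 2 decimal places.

0.17

P = 22/1876 ≈ 0.011727 and Q = 255/1876 ≈ 0.135928.
Under the Kimura two-parameter model, d = −½ ln(1 − 2P − Q) − ¼ ln(1 − 2Q).
1 − 2P − Q = 0.840618, giving −½ ln(0.840618) = 0.086809.
1 − 2Q = 0.728144, giving −¼ ln(0.728144) = 0.079314.
d = 0.086809 + 0.079314 = 0.166123.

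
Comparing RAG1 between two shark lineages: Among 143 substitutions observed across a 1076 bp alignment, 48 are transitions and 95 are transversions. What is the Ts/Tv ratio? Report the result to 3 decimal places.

R = 48/95 = 0.505263… ≈ 0.505 (to 3 d.p.).

0.505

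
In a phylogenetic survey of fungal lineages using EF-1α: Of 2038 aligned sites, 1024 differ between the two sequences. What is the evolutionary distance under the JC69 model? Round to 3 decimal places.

0.831

p = 1024/2038 ≈ 0.502453.
d = −(3/4) ln(1 − 4p/3) = −0.75 ln(1 − 0.669937) = −0.75 ln(0.330063)
  = −0.75 × (-1.108472) = 0.831354 substitutions/site.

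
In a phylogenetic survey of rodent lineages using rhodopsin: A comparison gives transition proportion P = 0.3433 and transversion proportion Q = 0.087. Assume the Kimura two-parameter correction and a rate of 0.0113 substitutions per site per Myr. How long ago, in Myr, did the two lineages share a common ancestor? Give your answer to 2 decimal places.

34.98

Under the Kimura two-parameter model, d = −½ ln(1 − 2P − Q) − ¼ ln(1 − 2Q).
1 − 2P − Q = 0.2264, giving −½ ln(0.2264) = 0.742726.
1 − 2Q = 0.826, giving −¼ ln(0.826) = 0.047790.
d = 0.742726 + 0.047790 = 0.790516.
Under a molecular clock d = 2μt, so t = d/(2μ) = 0.790516 / (2 × 0.0113) = 34.98 Myr.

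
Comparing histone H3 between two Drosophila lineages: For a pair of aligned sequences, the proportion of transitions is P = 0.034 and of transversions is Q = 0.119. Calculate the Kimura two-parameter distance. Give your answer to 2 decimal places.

Under the Kimura two-parameter model, d = −½ ln(1 − 2P − Q) − ¼ ln(1 − 2Q).
1 − 2P − Q = 0.813, giving −½ ln(0.813) = 0.103512.
1 − 2Q = 0.762, giving −¼ ln(0.762) = 0.067952.
d = 0.103512 + 0.067952 = 0.171464.

0.17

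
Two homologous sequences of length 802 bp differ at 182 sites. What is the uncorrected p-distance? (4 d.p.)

p = 182/802 = 0.226932… ≈ 0.2269 (to 4 d.p.).

0.2269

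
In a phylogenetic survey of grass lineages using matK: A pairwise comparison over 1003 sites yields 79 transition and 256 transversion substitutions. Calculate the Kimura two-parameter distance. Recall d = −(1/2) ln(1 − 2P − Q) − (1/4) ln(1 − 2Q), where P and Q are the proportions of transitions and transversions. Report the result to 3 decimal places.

0.445

P = 79/1003 ≈ 0.078764 and Q = 256/1003 ≈ 0.255234.
Under the Kimura two-parameter model, d = −½ ln(1 − 2P − Q) − ¼ ln(1 − 2Q).
1 − 2P − Q = 0.587238, giving −½ ln(0.587238) = 0.266163.
1 − 2Q = 0.489532, giving −¼ ln(0.489532) = 0.178576.
d = 0.266163 + 0.178576 = 0.444739.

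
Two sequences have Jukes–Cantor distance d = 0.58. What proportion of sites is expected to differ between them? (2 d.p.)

p = (3/4)(1 − e^(−4d/3)) = 0.75 × (1 − e^(-0.773333)) = 0.75 × (1 − 0.461472) = 0.403896.

0.40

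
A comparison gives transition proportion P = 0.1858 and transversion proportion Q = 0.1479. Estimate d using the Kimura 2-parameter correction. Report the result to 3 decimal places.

Under the Kimura two-parameter model, d = −½ ln(1 − 2P − Q) − ¼ ln(1 − 2Q).
1 − 2P − Q = 0.4805, giving −½ ln(0.4805) = 0.366464.
1 − 2Q = 0.7042, giving −¼ ln(0.7042) = 0.087673.
d = 0.366464 + 0.087673 = 0.454137.

0.454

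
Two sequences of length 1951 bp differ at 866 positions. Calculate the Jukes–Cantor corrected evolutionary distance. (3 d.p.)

p = 866/1951 ≈ 0.443875.
d = −(3/4) ln(1 − 4p/3) = −0.75 ln(1 − 0.591833) = −0.75 ln(0.408167)
  = −0.75 × (-0.896079) = 0.672059 substitutions/site.

0.672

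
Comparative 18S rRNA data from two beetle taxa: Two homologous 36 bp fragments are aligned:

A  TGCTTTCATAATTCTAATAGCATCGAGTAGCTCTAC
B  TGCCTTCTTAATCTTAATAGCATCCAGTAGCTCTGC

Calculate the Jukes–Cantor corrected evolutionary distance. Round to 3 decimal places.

The sequences differ at 6 of 36 sites (4, 8, 13, 14, 25, 35), so p = 6/36 ≈ 0.166667.
d = −(3/4) ln(1 − 4p/3) = −0.75 ln(1 − 0.222223) = −0.75 ln(0.777777)
  = −0.75 × (-0.251315) = 0.188486 substitutions/site.

0.188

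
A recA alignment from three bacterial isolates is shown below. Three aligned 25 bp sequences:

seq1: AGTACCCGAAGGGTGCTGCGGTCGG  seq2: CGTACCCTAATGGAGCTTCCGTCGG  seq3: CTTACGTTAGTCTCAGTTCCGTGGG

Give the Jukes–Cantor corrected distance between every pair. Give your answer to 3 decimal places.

seq1–seq2: 6/25 sites differ → p = 0.24, d = −0.75 ln(1 − 0.32) = 0.289247 ≈ 0.289.
seq1–seq3: 15/25 sites differ → p = 0.6, d = −0.75 ln(1 − 0.8) = 1.207078 ≈ 1.207.
seq2–seq3: 10/25 sites differ → p = 0.4, d = −0.75 ln(1 − 0.533333) = 0.571605 ≈ 0.572.

d(seq1,seq2) = 0.289, d(seq1,seq3) = 1.207, d(seq2,seq3) = 0.572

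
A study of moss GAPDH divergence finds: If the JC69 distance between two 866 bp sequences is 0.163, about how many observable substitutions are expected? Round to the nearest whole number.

Invert JC69: p = (3/4)(1 − e^(−4d/3)) = 0.75 × (1 − e^(-0.217333)) = 0.75 × (1 − 0.804662) = 0.146504.
Expected differing sites = pL ≈ 0.146504 × 866 = 126.872464 ≈ 127.

127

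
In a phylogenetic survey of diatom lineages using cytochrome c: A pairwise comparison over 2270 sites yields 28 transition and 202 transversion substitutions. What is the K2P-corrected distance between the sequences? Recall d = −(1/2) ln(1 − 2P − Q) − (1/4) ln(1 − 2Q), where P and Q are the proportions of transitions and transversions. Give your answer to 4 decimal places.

P = 28/2270 ≈ 0.012335 and Q = 202/2270 ≈ 0.088987.
Under the Kimura two-parameter model, d = −½ ln(1 − 2P − Q) − ¼ ln(1 − 2Q).
1 − 2P − Q = 0.886343, giving −½ ln(0.886343) = 0.060326.
1 − 2Q = 0.822026, giving −¼ ln(0.822026) = 0.048996.
d = 0.060326 + 0.048996 = 0.109322.

0.1093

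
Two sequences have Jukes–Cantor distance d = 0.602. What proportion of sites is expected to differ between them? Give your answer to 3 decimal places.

p = (3/4)(1 − e^(−4d/3)) = 0.75 × (1 − e^(-0.802667)) = 0.75 × (1 − 0.448132) = 0.413901.

0.414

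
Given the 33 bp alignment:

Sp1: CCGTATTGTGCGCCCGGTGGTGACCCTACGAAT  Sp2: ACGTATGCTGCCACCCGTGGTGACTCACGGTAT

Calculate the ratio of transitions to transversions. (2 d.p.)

Transitions are A↔G and C↔T; transversions are all other mismatches.
Transitions: 1. Transversions: 10.
R = 1/10 = 0.10.

0.10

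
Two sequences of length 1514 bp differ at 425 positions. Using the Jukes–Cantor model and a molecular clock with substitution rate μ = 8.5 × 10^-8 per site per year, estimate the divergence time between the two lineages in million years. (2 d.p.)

p = 425/1514 ≈ 0.280713.
d = −(3/4) ln(1 − 4p/3) = −0.75 ln(1 − 0.374284) = −0.75 ln(0.625716)
  = −0.75 × (-0.468859) = 0.351644 substitutions/site.
Under a molecular clock d = 2μt, so t = d/(2μ) = 0.351644 / (2 × 8.5 × 10^-8) = 2.07 million years.

2.07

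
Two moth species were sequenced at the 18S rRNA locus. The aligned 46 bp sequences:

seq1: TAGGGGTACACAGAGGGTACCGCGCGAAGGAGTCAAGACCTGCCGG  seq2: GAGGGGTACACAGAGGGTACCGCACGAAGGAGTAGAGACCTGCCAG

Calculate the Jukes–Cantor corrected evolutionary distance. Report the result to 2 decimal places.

The sequences differ at 5 of 46 sites (1, 24, 34, 35, 45), so p = 5/46 ≈ 0.108696.
d = −(3/4) ln(1 − 4p/3) = −0.75 ln(1 − 0.144928) = −0.75 ln(0.855072)
  = −0.75 × (-0.156570) = 0.117428 substitutions/site.

0.12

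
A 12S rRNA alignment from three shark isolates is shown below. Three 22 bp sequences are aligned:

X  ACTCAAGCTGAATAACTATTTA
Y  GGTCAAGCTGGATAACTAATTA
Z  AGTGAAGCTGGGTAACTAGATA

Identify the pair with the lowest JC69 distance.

X–Y: 4/22 differ, p = 0.182, d = 0.208.
X–Z: 6/22 differ, p = 0.273, d = 0.339.
Y–Z: 5/22 differ, p = 0.227, d = 0.271.
The smallest distance is between X and Y.

X and Y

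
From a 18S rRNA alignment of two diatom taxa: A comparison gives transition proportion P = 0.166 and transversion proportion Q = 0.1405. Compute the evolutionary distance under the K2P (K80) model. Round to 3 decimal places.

0.402

Under the Kimura two-parameter model, d = −½ ln(1 − 2P − Q) − ¼ ln(1 − 2Q).
1 − 2P − Q = 0.5275, giving −½ ln(0.5275) = 0.319803.
1 − 2Q = 0.719, giving −¼ ln(0.719) = 0.082473.
d = 0.319803 + 0.082473 = 0.402276.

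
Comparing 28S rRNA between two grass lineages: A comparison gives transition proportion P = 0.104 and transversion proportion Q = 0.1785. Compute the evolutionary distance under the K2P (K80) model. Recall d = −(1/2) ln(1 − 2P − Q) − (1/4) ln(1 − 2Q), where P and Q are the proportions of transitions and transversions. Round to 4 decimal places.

Under the Kimura two-parameter model, d = −½ ln(1 − 2P − Q) − ¼ ln(1 − 2Q).
1 − 2P − Q = 0.6135, giving −½ ln(0.6135) = 0.244288.
1 − 2Q = 0.643, giving −¼ ln(0.643) = 0.110403.
d = 0.244288 + 0.110403 = 0.354691.

0.3547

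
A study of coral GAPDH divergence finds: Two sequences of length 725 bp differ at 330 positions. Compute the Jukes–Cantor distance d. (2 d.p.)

p = 330/725 ≈ 0.455172.
d = −(3/4) ln(1 − 4p/3) = −0.75 ln(1 − 0.606896) = −0.75 ln(0.393104)
  = −0.75 × (-0.933681) = 0.700261 substitutions/site.

0.70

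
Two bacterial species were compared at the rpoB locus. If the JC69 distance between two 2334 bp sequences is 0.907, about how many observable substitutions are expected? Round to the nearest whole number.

Invert JC69: p = (3/4)(1 − e^(−4d/3)) = 0.75 × (1 − e^(-1.209333)) = 0.75 × (1 − 0.298396) = 0.526203.
Expected differing sites = pL ≈ 0.526203 × 2334 = 1228.157802 ≈ 1228.

1228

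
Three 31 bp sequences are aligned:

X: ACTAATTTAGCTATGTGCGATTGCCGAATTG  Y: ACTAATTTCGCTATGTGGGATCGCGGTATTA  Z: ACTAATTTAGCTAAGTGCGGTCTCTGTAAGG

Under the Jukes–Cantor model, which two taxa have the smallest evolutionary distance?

X–Y: 6/31 differ, p = 0.194, d = 0.224.
X–Z: 8/31 differ, p = 0.258, d = 0.316.
Y–Z: 9/31 differ, p = 0.290, d = 0.367.
The smallest distance is between X and Y.

X and Y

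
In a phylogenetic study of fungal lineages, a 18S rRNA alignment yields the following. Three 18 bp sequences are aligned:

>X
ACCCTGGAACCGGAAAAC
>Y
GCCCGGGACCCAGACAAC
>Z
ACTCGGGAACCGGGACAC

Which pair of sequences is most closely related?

X and Z

X–Y: 5/18 differ, p = 0.278, d = 0.347.
X–Z: 4/18 differ, p = 0.222, d = 0.264.
Y–Z: 7/18 differ, p = 0.389, d = 0.548.
The smallest distance is between X and Z.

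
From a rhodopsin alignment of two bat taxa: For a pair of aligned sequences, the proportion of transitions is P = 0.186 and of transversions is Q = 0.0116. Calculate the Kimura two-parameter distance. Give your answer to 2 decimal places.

Under the Kimura two-parameter model, d = −½ ln(1 − 2P − Q) − ¼ ln(1 − 2Q).
1 − 2P − Q = 0.6164, giving −½ ln(0.6164) = 0.241930.
1 − 2Q = 0.9768, giving −¼ ln(0.9768) = 0.005868.
d = 0.241930 + 0.005868 = 0.247798.

0.25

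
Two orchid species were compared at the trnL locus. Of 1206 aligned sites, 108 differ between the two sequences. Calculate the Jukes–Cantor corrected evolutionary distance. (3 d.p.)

0.095

p = 108/1206 ≈ 0.089552.
d = −(3/4) ln(1 − 4p/3) = −0.75 ln(1 − 0.119403) = −0.75 ln(0.880597)
  = −0.75 × (-0.127155) = 0.095366 substitutions/site.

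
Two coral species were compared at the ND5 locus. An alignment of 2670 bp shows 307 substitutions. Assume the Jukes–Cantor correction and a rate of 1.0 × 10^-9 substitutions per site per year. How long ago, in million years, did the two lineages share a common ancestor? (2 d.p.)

p = 307/2670 ≈ 0.114981.
d = −(3/4) ln(1 − 4p/3) = −0.75 ln(1 − 0.153308) = −0.75 ln(0.846692)
  = −0.75 × (-0.166418) = 0.124814 substitutions/site.
Under a molecular clock d = 2μt, so t = d/(2μ) = 0.124814 / (2 × 1.0 × 10^-9) = 62.41 million years.

62.41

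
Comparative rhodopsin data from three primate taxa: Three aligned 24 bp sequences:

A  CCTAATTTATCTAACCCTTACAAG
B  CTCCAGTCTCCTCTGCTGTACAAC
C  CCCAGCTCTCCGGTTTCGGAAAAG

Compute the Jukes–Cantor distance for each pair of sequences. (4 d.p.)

A–B: 13/24 sites differ → p ≈ 0.541667, d = −0.75 ln(1 − 0.722223) = 0.960702 ≈ 0.9607.
A–C: 14/24 sites differ → p ≈ 0.583333, d = −0.75 ln(1 − 0.777777) = 1.128055 ≈ 1.1281.
B–C: 12/24 sites differ → p = 0.5, d = −0.75 ln(1 − 0.666667) = 0.823960 ≈ 0.8240.

d(A,B) = 0.9607, d(A,C) = 1.1281, d(B,C) = 0.8240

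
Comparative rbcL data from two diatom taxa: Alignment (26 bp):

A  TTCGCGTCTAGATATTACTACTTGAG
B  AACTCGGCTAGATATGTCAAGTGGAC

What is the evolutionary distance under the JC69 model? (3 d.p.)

0.539

The sequences differ at 10 of 26 sites (1, 2, 4, 7, 16, 17, 19, 21, 23, 26), so p = 10/26 ≈ 0.384615.
d = −(3/4) ln(1 − 4p/3) = −0.75 ln(1 − 0.51282) = −0.75 ln(0.48718)
  = −0.75 × (-0.719122) = 0.539342 substitutions/site.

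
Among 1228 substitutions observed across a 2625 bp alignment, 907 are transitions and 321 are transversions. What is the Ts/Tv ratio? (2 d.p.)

R = 907/321 = 2.825545… ≈ 2.83 (to 2 d.p.).

2.83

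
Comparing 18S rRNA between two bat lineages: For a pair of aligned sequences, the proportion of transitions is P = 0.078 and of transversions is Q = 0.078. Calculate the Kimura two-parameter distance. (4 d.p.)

0.1757

Under the Kimura two-parameter model, d = −½ ln(1 − 2P − Q) − ¼ ln(1 − 2Q).
1 − 2P − Q = 0.766, giving −½ ln(0.766) = 0.133287.
1 − 2Q = 0.844, giving −¼ ln(0.844) = 0.042401.
d = 0.133287 + 0.042401 = 0.175688.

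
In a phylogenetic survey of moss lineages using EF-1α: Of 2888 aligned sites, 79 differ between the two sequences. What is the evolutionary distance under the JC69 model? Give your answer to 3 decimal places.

0.028

p = 79/2888 ≈ 0.027355.
d = −(3/4) ln(1 − 4p/3) = −0.75 ln(1 − 0.036473) = −0.75 ln(0.963527)
  = −0.75 × (-0.037155) = 0.027866 substitutions/site.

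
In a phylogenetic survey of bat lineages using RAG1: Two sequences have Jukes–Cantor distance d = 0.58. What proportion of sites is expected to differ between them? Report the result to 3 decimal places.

0.404

p = (3/4)(1 − e^(−4d/3)) = 0.75 × (1 − e^(-0.773333)) = 0.75 × (1 − 0.461472) = 0.403896.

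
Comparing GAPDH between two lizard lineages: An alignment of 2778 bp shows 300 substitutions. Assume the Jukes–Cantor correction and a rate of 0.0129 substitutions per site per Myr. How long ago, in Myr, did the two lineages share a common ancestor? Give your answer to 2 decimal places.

4.52

p = 300/2778 ≈ 0.107991.
d = −(3/4) ln(1 − 4p/3) = −0.75 ln(1 − 0.143988) = −0.75 ln(0.856012)
  = −0.75 × (-0.155471) = 0.116603 substitutions/site.
Under a molecular clock d = 2μt, so t = d/(2μ) = 0.116603 / (2 × 0.0129) = 4.52 Myr.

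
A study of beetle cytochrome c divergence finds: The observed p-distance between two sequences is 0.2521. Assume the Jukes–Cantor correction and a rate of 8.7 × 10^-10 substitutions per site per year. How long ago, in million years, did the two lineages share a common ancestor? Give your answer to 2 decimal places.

176.58

d = −(3/4) ln(1 − 4p/3) = −0.75 ln(1 − 0.336133) = −0.75 ln(0.663867)
  = −0.75 × (-0.409673) = 0.307255 substitutions/site.
Under a molecular clock d = 2μt, so t = d/(2μ) = 0.307255 / (2 × 8.7 × 10^-10) = 176.58 million years.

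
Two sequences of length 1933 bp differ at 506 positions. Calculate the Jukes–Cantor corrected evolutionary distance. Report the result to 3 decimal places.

p = 506/1933 ≈ 0.261769.
d = −(3/4) ln(1 − 4p/3) = −0.75 ln(1 − 0.349025) = −0.75 ln(0.650975)
  = −0.75 × (-0.429284) = 0.321963 substitutions/site.

0.322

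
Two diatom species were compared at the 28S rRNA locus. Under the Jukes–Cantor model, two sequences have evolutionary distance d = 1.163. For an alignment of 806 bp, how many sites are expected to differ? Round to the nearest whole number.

476

Invert JC69: p = (3/4)(1 − e^(−4d/3)) = 0.75 × (1 − e^(-1.550667)) = 0.75 × (1 − 0.212106) = 0.590921.
Expected differing sites = pL ≈ 0.590921 × 806 = 476.282326 ≈ 476.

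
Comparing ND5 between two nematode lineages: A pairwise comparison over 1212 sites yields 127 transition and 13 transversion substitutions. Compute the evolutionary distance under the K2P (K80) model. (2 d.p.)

P = 127/1212 ≈ 0.104785 and Q = 13/1212 ≈ 0.010726.
Under the Kimura two-parameter model, d = −½ ln(1 − 2P − Q) − ¼ ln(1 − 2Q).
1 − 2P − Q = 0.779704, giving −½ ln(0.779704) = 0.124420.
1 − 2Q = 0.978548, giving −¼ ln(0.978548) = 0.005421.
d = 0.124420 + 0.005421 = 0.129841.

0.13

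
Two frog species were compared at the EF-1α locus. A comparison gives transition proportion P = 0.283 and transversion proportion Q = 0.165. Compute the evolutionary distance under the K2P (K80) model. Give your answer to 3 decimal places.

0.757

Under the Kimura two-parameter model, d = −½ ln(1 − 2P − Q) − ¼ ln(1 − 2Q).
1 − 2P − Q = 0.269, giving −½ ln(0.269) = 0.656522.
1 − 2Q = 0.67, giving −¼ ln(0.67) = 0.100119.
d = 0.656522 + 0.100119 = 0.756641.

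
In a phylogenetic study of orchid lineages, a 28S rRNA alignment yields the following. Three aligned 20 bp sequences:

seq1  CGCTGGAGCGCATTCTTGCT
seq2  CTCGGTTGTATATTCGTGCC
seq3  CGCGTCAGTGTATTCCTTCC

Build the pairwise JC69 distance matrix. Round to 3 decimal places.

seq1–seq2: 9/20 sites differ → p = 0.45, d = −0.75 ln(1 − 0.6) = 0.687218 ≈ 0.687.
seq1–seq3: 8/20 sites differ → p = 0.4, d = −0.75 ln(1 − 0.533333) = 0.571605 ≈ 0.572.
seq2–seq3: 7/20 sites differ → p = 0.35, d = −0.75 ln(1 − 0.466667) = 0.471457 ≈ 0.471.

d(seq1,seq2) = 0.687, d(seq1,seq3) = 0.572, d(seq2,seq3) = 0.471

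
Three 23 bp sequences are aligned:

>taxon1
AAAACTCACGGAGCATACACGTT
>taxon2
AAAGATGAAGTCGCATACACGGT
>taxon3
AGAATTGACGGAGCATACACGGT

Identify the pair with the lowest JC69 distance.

taxon1–taxon2: 7/23 differ, p = 0.304, d = 0.390.
taxon1–taxon3: 4/23 differ, p = 0.174, d = 0.198.
taxon2–taxon3: 6/23 differ, p = 0.261, d = 0.321.
The smallest distance is between taxon1 and taxon3.

taxon1 and taxon3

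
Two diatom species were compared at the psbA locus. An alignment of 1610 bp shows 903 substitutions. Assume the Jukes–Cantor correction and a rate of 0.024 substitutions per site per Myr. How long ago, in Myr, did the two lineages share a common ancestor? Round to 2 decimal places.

21.53

p = 903/1610 ≈ 0.56087.
d = −(3/4) ln(1 − 4p/3) = −0.75 ln(1 − 0.747827) = −0.75 ln(0.252173)
  = −0.75 × (-1.377640) = 1.033230 substitutions/site.
Under a molecular clock d = 2μt, so t = d/(2μ) = 1.033230 / (2 × 0.024) = 21.53 Myr.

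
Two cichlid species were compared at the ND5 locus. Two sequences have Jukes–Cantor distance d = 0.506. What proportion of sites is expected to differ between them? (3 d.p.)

0.368

p = (3/4)(1 − e^(−4d/3)) = 0.75 × (1 − e^(-0.674667)) = 0.75 × (1 − 0.509326) = 0.368006.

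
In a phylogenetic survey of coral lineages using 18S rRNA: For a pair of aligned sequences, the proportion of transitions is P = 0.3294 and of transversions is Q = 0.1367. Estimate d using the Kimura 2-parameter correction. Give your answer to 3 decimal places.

0.873

Under the Kimura two-parameter model, d = −½ ln(1 − 2P − Q) − ¼ ln(1 − 2Q).
1 − 2P − Q = 0.2045, giving −½ ln(0.2045) = 0.793594.
1 − 2Q = 0.7266, giving −¼ ln(0.7266) = 0.079845.
d = 0.793594 + 0.079845 = 0.873439.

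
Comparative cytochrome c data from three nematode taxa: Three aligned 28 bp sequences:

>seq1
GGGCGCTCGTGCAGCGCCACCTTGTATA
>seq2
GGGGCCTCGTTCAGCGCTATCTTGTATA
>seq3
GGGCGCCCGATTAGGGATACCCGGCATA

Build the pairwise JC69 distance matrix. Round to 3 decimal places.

seq1–seq2: 5/28 sites differ → p ≈ 0.178571, d = −0.75 ln(1 − 0.238095) = 0.203950 ≈ 0.204.
seq1–seq3: 10/28 sites differ → p ≈ 0.357143, d = −0.75 ln(1 − 0.476191) = 0.484971 ≈ 0.485.
seq2–seq3: 11/28 sites differ → p ≈ 0.392857, d = −0.75 ln(1 − 0.523809) = 0.556452 ≈ 0.556.

d(seq1,seq2) = 0.204, d(seq1,seq3) = 0.485, d(seq2,seq3) = 0.556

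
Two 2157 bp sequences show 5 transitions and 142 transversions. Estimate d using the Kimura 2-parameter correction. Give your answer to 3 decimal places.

P = 5/2157 ≈ 0.002318 and Q = 142/2157 ≈ 0.065832.
Under the Kimura two-parameter model, d = −½ ln(1 − 2P − Q) − ¼ ln(1 − 2Q).
1 − 2P − Q = 0.929532, giving −½ ln(0.929532) = 0.036537.
1 − 2Q = 0.868336, giving −¼ ln(0.868336) = 0.035294.
d = 0.036537 + 0.035294 = 0.071831.

0.072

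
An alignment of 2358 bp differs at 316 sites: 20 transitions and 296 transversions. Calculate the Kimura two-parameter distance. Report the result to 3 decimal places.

0.149

P = 20/2358 ≈ 0.008482 and Q = 296/2358 ≈ 0.12553.
Under the Kimura two-parameter model, d = −½ ln(1 − 2P − Q) − ¼ ln(1 − 2Q).
1 − 2P − Q = 0.857506, giving −½ ln(0.857506) = 0.076864.
1 − 2Q = 0.74894, giving −¼ ln(0.74894) = 0.072274.
d = 0.076864 + 0.072274 = 0.149138.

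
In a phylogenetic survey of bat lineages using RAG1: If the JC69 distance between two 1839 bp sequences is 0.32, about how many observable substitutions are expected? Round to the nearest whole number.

479

Invert JC69: p = (3/4)(1 − e^(−4d/3)) = 0.75 × (1 − e^(-0.426667)) = 0.75 × (1 − 0.652681) = 0.260489.
Expected differing sites = pL ≈ 0.260489 × 1839 = 479.039271 ≈ 479.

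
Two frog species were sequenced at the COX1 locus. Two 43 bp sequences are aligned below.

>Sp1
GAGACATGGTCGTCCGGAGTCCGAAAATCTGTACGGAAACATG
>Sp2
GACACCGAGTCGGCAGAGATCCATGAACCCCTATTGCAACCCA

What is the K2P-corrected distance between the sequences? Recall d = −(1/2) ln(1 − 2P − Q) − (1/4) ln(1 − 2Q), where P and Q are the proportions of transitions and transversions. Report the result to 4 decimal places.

Of 43 sites, 11 differences are transitions and 10 are transversions, so P = 11/43 ≈ 0.255814 and Q = 10/43 ≈ 0.232558.
Under the Kimura two-parameter model, d = −½ ln(1 − 2P − Q) − ¼ ln(1 − 2Q).
1 − 2P − Q = 0.255814, giving −½ ln(0.255814) = 0.681652.
1 − 2Q = 0.534884, giving −¼ ln(0.534884) = 0.156426.
d = 0.681652 + 0.156426 = 0.838078.

0.8381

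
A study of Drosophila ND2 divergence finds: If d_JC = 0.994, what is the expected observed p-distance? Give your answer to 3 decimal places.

p = (3/4)(1 − e^(−4d/3)) = 0.75 × (1 − e^(-1.325333)) = 0.75 × (1 − 0.265714) = 0.550715.

0.551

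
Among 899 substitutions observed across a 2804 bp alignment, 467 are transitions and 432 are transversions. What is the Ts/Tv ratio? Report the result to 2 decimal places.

1.08

R = 467/432 = 1.081018… ≈ 1.08 (to 2 d.p.).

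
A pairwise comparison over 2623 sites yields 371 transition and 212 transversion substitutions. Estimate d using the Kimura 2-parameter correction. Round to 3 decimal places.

P = 371/2623 ≈ 0.141441 and Q = 212/2623 ≈ 0.080823.
Under the Kimura two-parameter model, d = −½ ln(1 − 2P − Q) − ¼ ln(1 − 2Q).
1 − 2P − Q = 0.636295, giving −½ ln(0.636295) = 0.226046.
1 − 2Q = 0.838354, giving −¼ ln(0.838354) = 0.044079.
d = 0.226046 + 0.044079 = 0.270125.

0.270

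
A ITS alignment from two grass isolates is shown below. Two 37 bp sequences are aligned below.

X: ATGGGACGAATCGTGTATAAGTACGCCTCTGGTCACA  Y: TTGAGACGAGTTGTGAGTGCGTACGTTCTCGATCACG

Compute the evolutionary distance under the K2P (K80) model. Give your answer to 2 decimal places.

0.70

Of 37 sites, 12 differences are transitions and 3 are transversions, so P = 12/37 ≈ 0.324324 and Q = 3/37 ≈ 0.081081.
Under the Kimura two-parameter model, d = −½ ln(1 − 2P − Q) − ¼ ln(1 − 2Q).
1 − 2P − Q = 0.270271, giving −½ ln(0.270271) = 0.654165.
1 − 2Q = 0.837838, giving −¼ ln(0.837838) = 0.044233.
d = 0.654165 + 0.044233 = 0.698398.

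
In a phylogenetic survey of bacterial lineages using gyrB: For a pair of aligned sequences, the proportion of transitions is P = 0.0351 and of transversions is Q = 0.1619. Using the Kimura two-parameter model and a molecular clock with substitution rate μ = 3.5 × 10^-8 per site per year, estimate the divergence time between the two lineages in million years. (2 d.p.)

Under the Kimura two-parameter model, d = −½ ln(1 − 2P − Q) − ¼ ln(1 − 2Q).
1 − 2P − Q = 0.7679, giving −½ ln(0.7679) = 0.132048.
1 − 2Q = 0.6762, giving −¼ ln(0.6762) = 0.097817.
d = 0.132048 + 0.097817 = 0.229865.
Under a molecular clock d = 2μt, so t = d/(2μ) = 0.229865 / (2 × 3.5 × 10^-8) = 3.28 million years.

3.28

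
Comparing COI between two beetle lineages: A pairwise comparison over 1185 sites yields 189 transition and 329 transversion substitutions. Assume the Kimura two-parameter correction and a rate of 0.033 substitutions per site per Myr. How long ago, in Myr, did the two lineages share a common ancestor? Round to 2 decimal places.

9.95

P = 189/1185 ≈ 0.159494 and Q = 329/1185 ≈ 0.277637.
Under the Kimura two-parameter model, d = −½ ln(1 − 2P − Q) − ¼ ln(1 − 2Q).
1 − 2P − Q = 0.403375, giving −½ ln(0.403375) = 0.453944.
1 − 2Q = 0.444726, giving −¼ ln(0.444726) = 0.202574.
d = 0.453944 + 0.202574 = 0.656518.
Under a molecular clock d = 2μt, so t = d/(2μ) = 0.656518 / (2 × 0.033) = 9.95 Myr.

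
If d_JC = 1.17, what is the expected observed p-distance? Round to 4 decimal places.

p = (3/4)(1 − e^(−4d/3)) = 0.75 × (1 − e^(-1.56)) = 0.75 × (1 − 0.210136) = 0.592398.

0.5924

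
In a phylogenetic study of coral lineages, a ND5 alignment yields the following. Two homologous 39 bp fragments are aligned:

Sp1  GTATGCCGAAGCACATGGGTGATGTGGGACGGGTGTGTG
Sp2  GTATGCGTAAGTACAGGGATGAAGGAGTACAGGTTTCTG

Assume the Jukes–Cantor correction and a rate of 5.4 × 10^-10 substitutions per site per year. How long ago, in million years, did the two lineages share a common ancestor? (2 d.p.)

366.71

The sequences differ at 12 of 39 sites, so p = 12/39 ≈ 0.307692.
d = −(3/4) ln(1 − 4p/3) = −0.75 ln(1 − 0.410256) = −0.75 ln(0.589744)
  = −0.75 × (-0.528067) = 0.396050 substitutions/site.
Under a molecular clock d = 2μt, so t = d/(2μ) = 0.396050 / (2 × 5.4 × 10^-10) = 366.71 million years.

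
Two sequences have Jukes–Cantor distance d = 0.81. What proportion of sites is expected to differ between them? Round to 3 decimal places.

p = (3/4)(1 − e^(−4d/3)) = 0.75 × (1 − e^(-1.08)) = 0.75 × (1 − 0.339596) = 0.495303.

0.495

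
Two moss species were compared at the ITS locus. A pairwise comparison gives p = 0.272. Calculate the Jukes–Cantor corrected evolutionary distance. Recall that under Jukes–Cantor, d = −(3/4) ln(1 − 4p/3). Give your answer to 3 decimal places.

d = −(3/4) ln(1 − 4p/3) = −0.75 ln(1 − 0.362667) = −0.75 ln(0.637333)
  = −0.75 × (-0.450463) = 0.337847 substitutions/site.

0.338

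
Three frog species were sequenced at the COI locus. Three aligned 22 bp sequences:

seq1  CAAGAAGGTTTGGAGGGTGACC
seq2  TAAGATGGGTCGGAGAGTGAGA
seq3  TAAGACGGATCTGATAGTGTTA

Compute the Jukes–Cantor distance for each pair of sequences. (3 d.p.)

seq1–seq2: 7/22 sites differ → p ≈ 0.318182, d = −0.75 ln(1 − 0.424243) = 0.414052 ≈ 0.414.
seq1–seq3: 10/22 sites differ → p ≈ 0.454545, d = −0.75 ln(1 − 0.60606) = 0.698667 ≈ 0.699.
seq2–seq3: 6/22 sites differ → p ≈ 0.272727, d = −0.75 ln(1 − 0.363636) = 0.338988 ≈ 0.339.

d(seq1,seq2) = 0.414, d(seq1,seq3) = 0.699, d(seq2,seq3) = 0.339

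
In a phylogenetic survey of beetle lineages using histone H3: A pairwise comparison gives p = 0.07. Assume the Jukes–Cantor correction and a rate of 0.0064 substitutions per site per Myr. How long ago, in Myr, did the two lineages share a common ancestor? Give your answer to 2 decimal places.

d = −(3/4) ln(1 − 4p/3) = −0.75 ln(1 − 0.093333) = −0.75 ln(0.906667)
  = −0.75 × (-0.097980) = 0.073485 substitutions/site.
Under a molecular clock d = 2μt, so t = d/(2μ) = 0.073485 / (2 × 0.0064) = 5.74 Myr.

5.74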